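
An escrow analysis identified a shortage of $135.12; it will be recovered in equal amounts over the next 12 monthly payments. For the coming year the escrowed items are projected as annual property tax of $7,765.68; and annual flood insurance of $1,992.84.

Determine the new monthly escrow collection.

$824.47

Property tax: $7,765.68
Flood insurance: $1,992.84
Combined annual = $9,758.52
Monthly = $9,758.52 ÷ 12 = $813.21
Shortage spread = $135.12 ÷ 12 = $11.26/mo
Adjusted monthly = $813.21 + $11.26 = $824.47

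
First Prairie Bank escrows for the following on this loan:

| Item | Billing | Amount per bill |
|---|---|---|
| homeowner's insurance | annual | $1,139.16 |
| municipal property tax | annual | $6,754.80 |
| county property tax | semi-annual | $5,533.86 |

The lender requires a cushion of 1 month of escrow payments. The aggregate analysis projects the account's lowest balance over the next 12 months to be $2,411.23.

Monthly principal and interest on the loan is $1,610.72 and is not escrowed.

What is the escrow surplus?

$831.09

Homeowner's insurance — $1,139.16 per year
Municipal property tax — $6,754.80 per year
County property tax — $5,533.86 × 2 = $11,067.72 per year
Yearly total = $1,139.16 + $6,754.80 + $11,067.72 = $18,961.68
Monthly = $18,961.68 ÷ 12 = $1,580.14
Required reserve = 1 × $1,580.14 = $1,580.14
Excess over cushion: $2,411.23 − $1,580.14 = $831.09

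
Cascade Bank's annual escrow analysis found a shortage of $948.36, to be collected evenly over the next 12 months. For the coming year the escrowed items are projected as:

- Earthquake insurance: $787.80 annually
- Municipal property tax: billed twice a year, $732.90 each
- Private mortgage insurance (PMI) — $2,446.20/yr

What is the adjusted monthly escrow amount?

$470.68

Earthquake insurance — $787.80 annually
Municipal property tax — $732.90 × 2 = $1,465.80 annually
Private mortgage insurance (PMI) — $2,446.20 annually
Annual escrow total = $787.80 + $1,465.80 + $2,446.20 = $4,699.80
Monthly = $4,699.80 ÷ 12 = $391.65
Shortage per month = $948.36 / 12 = $79.03
New monthly escrow = $391.65 + $79.03 = $470.68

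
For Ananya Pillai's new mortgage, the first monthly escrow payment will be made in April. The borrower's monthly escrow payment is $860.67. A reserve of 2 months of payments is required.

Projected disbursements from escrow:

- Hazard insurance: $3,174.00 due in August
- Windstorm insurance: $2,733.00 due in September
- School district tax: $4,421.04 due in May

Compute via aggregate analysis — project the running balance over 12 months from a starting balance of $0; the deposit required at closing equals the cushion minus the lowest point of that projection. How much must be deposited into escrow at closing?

$6,885.36

Cushion = 2 × $860.67 = $1,721.34
Trial balance (start $0, +$860.67 each month, − disbursements):
  Apr: +$860.67 → $860.67
  May: +$860.67 − $4,421.04 → -$2,699.70
  Jun: +$860.67 → -$1,839.03
  Jul: +$860.67 → -$978.36
  Aug: +$860.67 − $3,174.00 → -$3,291.69
  Sep: +$860.67 − $2,733.00 → -$5,164.02
  Oct: +$860.67 → -$4,303.35
  Nov: +$860.67 → -$3,442.68
  Dec: +$860.67 → -$2,582.01
  Jan: +$860.67 → -$1,721.34
  Feb: +$860.67 → -$860.67
  Mar: +$860.67 → $0.00
Lowest trial balance = -$5,164.02 (Sep)
Initial deposit = cushion − low point = $1,721.34 − (-$5,164.02) = $6,885.36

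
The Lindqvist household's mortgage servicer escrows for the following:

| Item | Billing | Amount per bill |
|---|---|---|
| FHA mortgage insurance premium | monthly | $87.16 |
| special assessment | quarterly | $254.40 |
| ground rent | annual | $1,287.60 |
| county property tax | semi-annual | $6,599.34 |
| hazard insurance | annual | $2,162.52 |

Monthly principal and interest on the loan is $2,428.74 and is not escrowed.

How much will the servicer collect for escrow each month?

FHA mortgage insurance premium: $87.16 × 12 = $1,045.92 annually
Special assessment: $254.40 × 4 = $1,017.60 annually
Ground rent: $1,287.60 annually
County property tax: $6,599.34 × 2 = $13,198.68 annually
Hazard insurance: $2,162.52 annually
Combined annual = $1,045.92 + $1,017.60 + $1,287.60 + $13,198.68 + $2,162.52 = $18,712.32
Monthly escrow = $18,712.32 ÷ 12 = $1,559.36

$1,559.36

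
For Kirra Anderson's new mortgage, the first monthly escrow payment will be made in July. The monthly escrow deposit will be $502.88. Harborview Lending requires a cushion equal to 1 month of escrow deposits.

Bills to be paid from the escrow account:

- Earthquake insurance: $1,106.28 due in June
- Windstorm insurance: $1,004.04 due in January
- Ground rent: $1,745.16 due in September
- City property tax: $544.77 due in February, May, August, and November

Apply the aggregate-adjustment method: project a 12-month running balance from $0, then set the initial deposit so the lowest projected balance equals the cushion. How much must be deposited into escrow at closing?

Cushion = 1 × $502.88 = $502.88
Trial balance (start $0, +$502.88 each month, − disbursements):
  Jul: +$502.88 → $502.88
  Aug: +$502.88 − $544.77 → $460.99
  Sep: +$502.88 − $1,745.16 → -$781.29
  Oct: +$502.88 → -$278.41
  Nov: +$502.88 − $544.77 → -$320.30
  Dec: +$502.88 → $182.58
  Jan: +$502.88 − $1,004.04 → -$318.58
  Feb: +$502.88 − $544.77 → -$360.47
  Mar: +$502.88 → $142.41
  Apr: +$502.88 → $645.29
  May: +$502.88 − $544.77 → $603.40
  Jun: +$502.88 − $1,106.28 → $0.00
Lowest trial balance = -$781.29 (Sep)
Initial deposit = cushion − low point = $502.88 − (-$781.29) = $1,284.17

$1,284.17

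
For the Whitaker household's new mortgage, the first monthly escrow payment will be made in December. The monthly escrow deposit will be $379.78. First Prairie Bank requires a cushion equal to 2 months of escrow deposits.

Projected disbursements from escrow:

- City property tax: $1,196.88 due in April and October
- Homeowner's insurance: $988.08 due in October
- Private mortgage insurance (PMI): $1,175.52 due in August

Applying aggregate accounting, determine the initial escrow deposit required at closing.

$1,139.34

Cushion = 2 × $379.78 = $759.56
Trial balance (start $0, +$379.78 each month, − disbursements):
  Dec: +$379.78 → $379.78
  Jan: +$379.78 → $759.56
  Feb: +$379.78 → $1,139.34
  Mar: +$379.78 → $1,519.12
  Apr: +$379.78 − $1,196.88 → $702.02
  May: +$379.78 → $1,081.80
  Jun: +$379.78 → $1,461.58
  Jul: +$379.78 → $1,841.36
  Aug: +$379.78 − $1,175.52 → $1,045.62
  Sep: +$379.78 → $1,425.40
  Oct: +$379.78 − $2,184.96 → -$379.78
  Nov: +$379.78 → $0.00
Lowest trial balance = -$379.78 (Oct)
Initial deposit = cushion − low point = $759.56 − (-$379.78) = $1,139.34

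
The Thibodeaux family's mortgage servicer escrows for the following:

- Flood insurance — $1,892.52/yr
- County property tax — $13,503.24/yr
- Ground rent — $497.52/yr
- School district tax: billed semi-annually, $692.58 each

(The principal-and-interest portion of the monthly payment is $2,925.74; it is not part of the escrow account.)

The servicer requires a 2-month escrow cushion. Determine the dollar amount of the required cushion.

Flood insurance = $1,892.52 per year
County property tax = $13,503.24 per year
Ground rent = $497.52 per year
School district tax = $692.58 × 2 = $1,385.16 per year
Total annual escrow = $17,278.44
Monthly = $17,278.44 ÷ 12 = $1,439.87
Cushion = 2 × $1,439.87 = $2,879.74

$2,879.74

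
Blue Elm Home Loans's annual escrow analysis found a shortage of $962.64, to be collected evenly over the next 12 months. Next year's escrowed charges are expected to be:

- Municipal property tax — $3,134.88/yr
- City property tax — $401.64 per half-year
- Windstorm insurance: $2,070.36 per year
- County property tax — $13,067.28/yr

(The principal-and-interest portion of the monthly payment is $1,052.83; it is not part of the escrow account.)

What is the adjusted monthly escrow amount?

$1,669.87

Municipal property tax — $3,134.88 annually
City property tax — $401.64 × 2 = $803.28 annually
Windstorm insurance — $2,070.36 annually
County property tax — $13,067.28 annually
Yearly total = $19,075.80
Base monthly escrow = $19,075.80 ÷ 12 = $1,589.65
Shortage spread = $962.64 / 12 = $80.22/mo
Adjusted monthly = $1,589.65 + $80.22 = $1,669.87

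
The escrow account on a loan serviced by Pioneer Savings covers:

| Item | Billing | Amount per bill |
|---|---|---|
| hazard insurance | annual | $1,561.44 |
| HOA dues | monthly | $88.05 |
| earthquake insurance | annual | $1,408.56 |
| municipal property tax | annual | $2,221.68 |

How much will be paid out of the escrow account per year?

Hazard insurance = $1,561.44 annually
HOA dues = $88.05 × 12 = $1,056.60 annually
Earthquake insurance = $1,408.56 annually
Municipal property tax = $2,221.68 annually
Total per year = $1,561.44 + $1,056.60 + $1,408.56 + $2,221.68 = $6,248.28

$6,248.28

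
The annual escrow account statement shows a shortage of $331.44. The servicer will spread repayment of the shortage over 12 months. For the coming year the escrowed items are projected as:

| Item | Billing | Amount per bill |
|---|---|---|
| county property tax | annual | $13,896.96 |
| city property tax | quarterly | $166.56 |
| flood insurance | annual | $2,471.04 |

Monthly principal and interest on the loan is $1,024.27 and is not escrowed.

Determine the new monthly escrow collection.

County property tax — $13,896.96
City property tax — $166.56 × 4 = $666.24
Flood insurance — $2,471.04
Total annual escrow = $17,034.24
Base monthly escrow = $17,034.24 ÷ 12 = $1,419.52
Monthly shortage recovery: $331.44 / 12 = $27.62
New monthly escrow = $1,419.52 + $27.62 = $1,447.14

$1,447.14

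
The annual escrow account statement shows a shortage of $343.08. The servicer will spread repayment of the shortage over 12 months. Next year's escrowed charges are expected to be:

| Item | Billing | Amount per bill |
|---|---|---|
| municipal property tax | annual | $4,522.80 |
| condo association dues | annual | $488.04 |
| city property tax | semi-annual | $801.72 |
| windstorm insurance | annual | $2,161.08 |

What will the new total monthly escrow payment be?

$759.87

Municipal property tax: $4,522.80
Condo association dues: $488.04
City property tax: $801.72 × 2 = $1,603.44
Windstorm insurance: $2,161.08
Combined annual = $4,522.80 + $488.04 + $1,603.44 + $2,161.08 = $8,775.36
Base monthly escrow = $8,775.36 / 12 = $731.28
Shortage spread = $343.08 ÷ 12 = $28.59/mo
New monthly escrow = $731.28 + $28.59 = $759.87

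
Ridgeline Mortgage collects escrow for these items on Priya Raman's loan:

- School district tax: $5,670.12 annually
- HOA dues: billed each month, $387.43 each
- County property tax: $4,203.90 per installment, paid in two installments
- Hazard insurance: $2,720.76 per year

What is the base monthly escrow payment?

$1,787.32

School district tax — $5,670.12/yr
HOA dues — $387.43 × 12 = $4,649.16/yr
County property tax — $4,203.90 × 2 = $8,407.80/yr
Hazard insurance — $2,720.76/yr
Total annual escrow = $21,447.84
Monthly = $21,447.84 ÷ 12 = $1,787.32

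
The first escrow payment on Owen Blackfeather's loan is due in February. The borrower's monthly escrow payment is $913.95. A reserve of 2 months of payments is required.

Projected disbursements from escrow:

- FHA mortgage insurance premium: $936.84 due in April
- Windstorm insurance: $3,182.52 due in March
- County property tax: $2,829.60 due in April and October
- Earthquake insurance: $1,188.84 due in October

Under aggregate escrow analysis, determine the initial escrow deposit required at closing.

$6,035.01

Cushion = 2 × $913.95 = $1,827.90
Trial balance (start $0, +$913.95 each month, − disbursements):
  Feb: +$913.95 → $913.95
  Mar: +$913.95 − $3,182.52 → -$1,354.62
  Apr: +$913.95 − $3,766.44 → -$4,207.11
  May: +$913.95 → -$3,293.16
  Jun: +$913.95 → -$2,379.21
  Jul: +$913.95 → -$1,465.26
  Aug: +$913.95 → -$551.31
  Sep: +$913.95 → $362.64
  Oct: +$913.95 − $4,018.44 → -$2,741.85
  Nov: +$913.95 → -$1,827.90
  Dec: +$913.95 → -$913.95
  Jan: +$913.95 → $0.00
Lowest trial balance = -$4,207.11 (Apr)
Initial deposit = cushion − low point = $1,827.90 − (-$4,207.11) = $6,035.01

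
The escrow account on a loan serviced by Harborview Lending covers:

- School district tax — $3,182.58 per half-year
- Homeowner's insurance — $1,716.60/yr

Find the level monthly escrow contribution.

$673.48

School district tax — $3,182.58 × 2 = $6,365.16 per year
Homeowner's insurance — $1,716.60 per year
Total annual escrow = $6,365.16 + $1,716.60 = $8,081.76
Monthly escrow = $8,081.76 / 12 = $673.48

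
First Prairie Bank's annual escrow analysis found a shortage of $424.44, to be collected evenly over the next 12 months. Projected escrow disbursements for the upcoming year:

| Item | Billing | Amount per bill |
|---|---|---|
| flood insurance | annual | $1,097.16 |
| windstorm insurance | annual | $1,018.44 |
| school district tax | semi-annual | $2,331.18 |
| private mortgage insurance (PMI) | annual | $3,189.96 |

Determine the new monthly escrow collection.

$866.03

Flood insurance: $1,097.16 annually
Windstorm insurance: $1,018.44 annually
School district tax: $2,331.18 × 2 = $4,662.36 annually
Private mortgage insurance (PMI): $3,189.96 annually
Combined annual = $1,097.16 + $1,018.44 + $4,662.36 + $3,189.96 = $9,967.92
Monthly = $9,967.92 / 12 = $830.66
Shortage per month = $424.44 ÷ 12 = $35.37
New monthly escrow = $830.66 + $35.37 = $866.03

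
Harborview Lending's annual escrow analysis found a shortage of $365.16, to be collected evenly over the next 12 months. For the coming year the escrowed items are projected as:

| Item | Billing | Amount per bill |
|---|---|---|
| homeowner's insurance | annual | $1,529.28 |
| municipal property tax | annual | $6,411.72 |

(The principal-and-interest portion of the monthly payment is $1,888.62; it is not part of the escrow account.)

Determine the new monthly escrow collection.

$692.18

Homeowner's insurance = $1,529.28/yr
Municipal property tax = $6,411.72/yr
Combined annual = $7,941.00
Base monthly escrow = $7,941.00 ÷ 12 = $661.75
Monthly shortage recovery: $365.16 / 12 = $30.43
Adjusted monthly = $661.75 + $30.43 = $692.18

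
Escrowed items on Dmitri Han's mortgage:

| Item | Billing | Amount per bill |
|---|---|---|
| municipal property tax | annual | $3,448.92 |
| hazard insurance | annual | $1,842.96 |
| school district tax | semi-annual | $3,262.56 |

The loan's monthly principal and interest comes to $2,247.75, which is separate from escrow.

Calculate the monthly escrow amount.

$984.75

Municipal property tax — $3,448.92
Hazard insurance — $1,842.96
School district tax — $3,262.56 × 2 = $6,525.12
Annual escrow total = $3,448.92 + $1,842.96 + $6,525.12 = $11,817.00
Per month = $11,817.00 / 12 = $984.75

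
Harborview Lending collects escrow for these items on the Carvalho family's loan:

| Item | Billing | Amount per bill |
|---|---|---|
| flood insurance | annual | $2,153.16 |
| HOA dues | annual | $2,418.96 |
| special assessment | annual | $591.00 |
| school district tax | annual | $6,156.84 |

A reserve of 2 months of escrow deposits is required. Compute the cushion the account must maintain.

Flood insurance: $2,153.16/yr
HOA dues: $2,418.96/yr
Special assessment: $591.00/yr
School district tax: $6,156.84/yr
Total annual escrow = $2,153.16 + $2,418.96 + $591.00 + $6,156.84 = $11,319.96
Monthly escrow = $11,319.96 / 12 = $943.33
Cushion = 2 × $943.33 = $1,886.66

$1,886.66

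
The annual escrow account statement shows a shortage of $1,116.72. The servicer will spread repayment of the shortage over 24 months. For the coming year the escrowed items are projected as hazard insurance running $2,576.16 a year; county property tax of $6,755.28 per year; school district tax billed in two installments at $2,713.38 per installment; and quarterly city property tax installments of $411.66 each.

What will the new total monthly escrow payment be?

Hazard insurance: $2,576.16/yr
County property tax: $6,755.28/yr
School district tax: $2,713.38 × 2 = $5,426.76/yr
City property tax: $411.66 × 4 = $1,646.64/yr
Combined annual = $16,404.84
Base monthly escrow = $16,404.84 / 12 = $1,367.07
Monthly shortage recovery: $1,116.72 / 24 = $46.53
Adjusted monthly = $1,367.07 + $46.53 = $1,413.60

$1,413.60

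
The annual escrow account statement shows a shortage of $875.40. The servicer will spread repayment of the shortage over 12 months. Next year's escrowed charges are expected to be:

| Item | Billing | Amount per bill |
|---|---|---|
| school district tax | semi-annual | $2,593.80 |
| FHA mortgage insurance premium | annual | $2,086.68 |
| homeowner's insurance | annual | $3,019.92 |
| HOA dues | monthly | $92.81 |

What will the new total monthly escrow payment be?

School district tax = $2,593.80 × 2 = $5,187.60 annually
FHA mortgage insurance premium = $2,086.68 annually
Homeowner's insurance = $3,019.92 annually
HOA dues = $92.81 × 12 = $1,113.72 annually
Total annual escrow = $11,407.92
Base monthly escrow = $11,407.92 / 12 = $950.66
Shortage per month = $875.40 ÷ 12 = $72.95
New monthly escrow = $950.66 + $72.95 = $1,023.61

$1,023.61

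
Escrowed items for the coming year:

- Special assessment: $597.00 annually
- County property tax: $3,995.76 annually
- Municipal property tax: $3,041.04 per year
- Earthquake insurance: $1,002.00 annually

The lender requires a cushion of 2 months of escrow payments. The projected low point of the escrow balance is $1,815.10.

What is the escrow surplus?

$375.80

Special assessment: $597.00 per year
County property tax: $3,995.76 per year
Municipal property tax: $3,041.04 per year
Earthquake insurance: $1,002.00 per year
Total per year = $597.00 + $3,995.76 + $3,041.04 + $1,002.00 = $8,635.80
Per month = $8,635.80 ÷ 12 = $719.65
Required cushion = 2 × $719.65 = $1,439.30
Excess over cushion: $1,815.10 − $1,439.30 = $375.80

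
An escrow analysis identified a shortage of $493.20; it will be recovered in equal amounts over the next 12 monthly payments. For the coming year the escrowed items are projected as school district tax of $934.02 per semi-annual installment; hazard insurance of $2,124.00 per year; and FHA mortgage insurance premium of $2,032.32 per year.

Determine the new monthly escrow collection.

$543.13

School district tax = $934.02 × 2 = $1,868.04
Hazard insurance = $2,124.00
FHA mortgage insurance premium = $2,032.32
Total per year = $6,024.36
Per month = $6,024.36 ÷ 12 = $502.03
Monthly shortage recovery: $493.20 / 12 = $41.10
New monthly escrow = $502.03 + $41.10 = $543.13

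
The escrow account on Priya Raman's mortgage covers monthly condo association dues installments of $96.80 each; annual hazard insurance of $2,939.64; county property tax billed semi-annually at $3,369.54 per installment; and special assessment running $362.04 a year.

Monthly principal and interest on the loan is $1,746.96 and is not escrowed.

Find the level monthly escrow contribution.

$933.53

Condo association dues = $96.80 × 12 = $1,161.60
Hazard insurance = $2,939.64
County property tax = $3,369.54 × 2 = $6,739.08
Special assessment = $362.04
Annual escrow total = $11,202.36
Per month = $11,202.36 / 12 = $933.53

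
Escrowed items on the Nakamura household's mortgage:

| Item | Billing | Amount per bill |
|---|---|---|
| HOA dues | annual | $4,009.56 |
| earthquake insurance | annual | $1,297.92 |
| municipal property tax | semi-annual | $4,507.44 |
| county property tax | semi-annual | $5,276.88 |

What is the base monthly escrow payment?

$2,073.01

HOA dues — $4,009.56 per year
Earthquake insurance — $1,297.92 per year
Municipal property tax — $4,507.44 × 2 = $9,014.88 per year
County property tax — $5,276.88 × 2 = $10,553.76 per year
Yearly total = $4,009.56 + $1,297.92 + $9,014.88 + $10,553.76 = $24,876.12
Monthly escrow = $24,876.12 ÷ 12 = $2,073.01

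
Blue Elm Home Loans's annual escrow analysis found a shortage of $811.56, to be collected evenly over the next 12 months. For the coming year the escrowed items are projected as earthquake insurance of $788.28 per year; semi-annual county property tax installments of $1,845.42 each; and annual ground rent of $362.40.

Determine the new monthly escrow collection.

Earthquake insurance = $788.28/yr
County property tax = $1,845.42 × 2 = $3,690.84/yr
Ground rent = $362.40/yr
Yearly total = $4,841.52
Per month = $4,841.52 / 12 = $403.46
Shortage per month = $811.56 ÷ 12 = $67.63
Adjusted monthly = $403.46 + $67.63 = $471.09

$471.09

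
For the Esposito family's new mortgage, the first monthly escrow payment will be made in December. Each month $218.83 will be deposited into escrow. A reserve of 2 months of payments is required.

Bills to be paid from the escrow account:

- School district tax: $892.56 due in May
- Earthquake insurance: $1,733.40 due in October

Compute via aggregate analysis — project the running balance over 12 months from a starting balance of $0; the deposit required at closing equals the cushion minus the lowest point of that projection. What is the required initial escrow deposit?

$656.49

Cushion = 2 × $218.83 = $437.66
Trial balance (start $0, +$218.83 each month, − disbursements):
  Dec: +$218.83 → $218.83
  Jan: +$218.83 → $437.66
  Feb: +$218.83 → $656.49
  Mar: +$218.83 → $875.32
  Apr: +$218.83 → $1,094.15
  May: +$218.83 − $892.56 → $420.42
  Jun: +$218.83 → $639.25
  Jul: +$218.83 → $858.08
  Aug: +$218.83 → $1,076.91
  Sep: +$218.83 → $1,295.74
  Oct: +$218.83 − $1,733.40 → -$218.83
  Nov: +$218.83 → $0.00
Lowest trial balance = -$218.83 (Oct)
Initial deposit = cushion − low point = $437.66 − (-$218.83) = $656.49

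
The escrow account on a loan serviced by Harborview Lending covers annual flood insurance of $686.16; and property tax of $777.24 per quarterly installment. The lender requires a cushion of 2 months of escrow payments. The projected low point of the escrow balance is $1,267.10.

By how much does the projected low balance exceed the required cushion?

Flood insurance = $686.16/yr
Property tax = $777.24 × 4 = $3,108.96/yr
Total annual escrow = $3,795.12
Base monthly escrow = $3,795.12 ÷ 12 = $316.26
Required reserve = 2 × $316.26 = $632.52
Surplus = $1,267.10 − $632.52 = $634.58

$634.58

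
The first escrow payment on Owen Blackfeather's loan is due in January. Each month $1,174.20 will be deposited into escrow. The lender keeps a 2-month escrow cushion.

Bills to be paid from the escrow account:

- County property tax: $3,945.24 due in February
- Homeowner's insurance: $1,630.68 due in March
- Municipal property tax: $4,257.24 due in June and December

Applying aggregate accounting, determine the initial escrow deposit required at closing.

Cushion = 2 × $1,174.20 = $2,348.40
Trial balance (start $0, +$1,174.20 each month, − disbursements):
  Jan: +$1,174.20 → $1,174.20
  Feb: +$1,174.20 − $3,945.24 → -$1,596.84
  Mar: +$1,174.20 − $1,630.68 → -$2,053.32
  Apr: +$1,174.20 → -$879.12
  May: +$1,174.20 → $295.08
  Jun: +$1,174.20 − $4,257.24 → -$2,787.96
  Jul: +$1,174.20 → -$1,613.76
  Aug: +$1,174.20 → -$439.56
  Sep: +$1,174.20 → $734.64
  Oct: +$1,174.20 → $1,908.84
  Nov: +$1,174.20 → $3,083.04
  Dec: +$1,174.20 − $4,257.24 → $0.00
Lowest trial balance = -$2,787.96 (Jun)
Initial deposit = cushion − low point = $2,348.40 − (-$2,787.96) = $5,136.36

$5,136.36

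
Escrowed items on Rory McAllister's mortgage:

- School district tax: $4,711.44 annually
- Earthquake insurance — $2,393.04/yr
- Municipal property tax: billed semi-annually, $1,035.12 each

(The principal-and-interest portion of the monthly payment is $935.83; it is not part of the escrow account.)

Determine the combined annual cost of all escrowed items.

School district tax = $4,711.44 annually
Earthquake insurance = $2,393.04 annually
Municipal property tax = $1,035.12 × 2 = $2,070.24 annually
Total annual escrow = $9,174.72

$9,174.72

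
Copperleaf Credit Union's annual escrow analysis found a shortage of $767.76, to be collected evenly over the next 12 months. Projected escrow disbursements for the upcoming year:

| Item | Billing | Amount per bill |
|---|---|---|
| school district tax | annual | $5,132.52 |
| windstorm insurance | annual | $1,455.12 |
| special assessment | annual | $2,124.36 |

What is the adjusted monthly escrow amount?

School district tax — $5,132.52 annually
Windstorm insurance — $1,455.12 annually
Special assessment — $2,124.36 annually
Annual escrow total = $5,132.52 + $1,455.12 + $2,124.36 = $8,712.00
Per month = $8,712.00 / 12 = $726.00
Shortage per month = $767.76 / 12 = $63.98
Adjusted monthly = $726.00 + $63.98 = $789.98

$789.98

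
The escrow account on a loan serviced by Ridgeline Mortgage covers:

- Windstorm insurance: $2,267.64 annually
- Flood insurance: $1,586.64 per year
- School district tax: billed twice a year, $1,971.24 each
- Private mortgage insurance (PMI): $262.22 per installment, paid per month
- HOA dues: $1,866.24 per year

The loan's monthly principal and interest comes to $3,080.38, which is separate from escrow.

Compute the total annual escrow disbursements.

Windstorm insurance: $2,267.64
Flood insurance: $1,586.64
School district tax: $1,971.24 × 2 = $3,942.48
Private mortgage insurance (PMI): $262.22 × 12 = $3,146.64
HOA dues: $1,866.24
Yearly total = $12,809.64

$12,809.64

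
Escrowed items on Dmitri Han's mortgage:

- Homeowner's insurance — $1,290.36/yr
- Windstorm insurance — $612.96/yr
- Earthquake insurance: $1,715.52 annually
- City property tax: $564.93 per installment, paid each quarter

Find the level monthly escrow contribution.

Homeowner's insurance: $1,290.36 per year
Windstorm insurance: $612.96 per year
Earthquake insurance: $1,715.52 per year
City property tax: $564.93 × 4 = $2,259.72 per year
Total annual escrow = $1,290.36 + $612.96 + $1,715.52 + $2,259.72 = $5,878.56
Base monthly escrow = $5,878.56 ÷ 12 = $489.88

$489.88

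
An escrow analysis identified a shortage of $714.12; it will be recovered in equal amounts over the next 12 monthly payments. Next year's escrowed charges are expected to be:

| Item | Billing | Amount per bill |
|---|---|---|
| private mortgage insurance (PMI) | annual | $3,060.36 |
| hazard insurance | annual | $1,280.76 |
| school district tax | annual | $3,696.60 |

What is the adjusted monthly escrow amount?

$729.32

Private mortgage insurance (PMI) = $3,060.36 annually
Hazard insurance = $1,280.76 annually
School district tax = $3,696.60 annually
Total annual escrow = $8,037.72
Monthly escrow = $8,037.72 / 12 = $669.81
Shortage per month = $714.12 / 12 = $59.51
New monthly escrow = $669.81 + $59.51 = $729.32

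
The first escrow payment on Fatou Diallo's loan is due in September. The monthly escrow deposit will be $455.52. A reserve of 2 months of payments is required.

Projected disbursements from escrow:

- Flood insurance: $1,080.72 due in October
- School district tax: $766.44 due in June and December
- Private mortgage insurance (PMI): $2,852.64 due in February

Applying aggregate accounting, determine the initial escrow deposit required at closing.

Cushion = 2 × $455.52 = $911.04
Trial balance (start $0, +$455.52 each month, − disbursements):
  Sep: +$455.52 → $455.52
  Oct: +$455.52 − $1,080.72 → -$169.68
  Nov: +$455.52 → $285.84
  Dec: +$455.52 − $766.44 → -$25.08
  Jan: +$455.52 → $430.44
  Feb: +$455.52 − $2,852.64 → -$1,966.68
  Mar: +$455.52 → -$1,511.16
  Apr: +$455.52 → -$1,055.64
  May: +$455.52 → -$600.12
  Jun: +$455.52 − $766.44 → -$911.04
  Jul: +$455.52 → -$455.52
  Aug: +$455.52 → $0.00
Lowest trial balance = -$1,966.68 (Feb)
Initial deposit = cushion − low point = $911.04 − (-$1,966.68) = $2,877.72

$2,877.72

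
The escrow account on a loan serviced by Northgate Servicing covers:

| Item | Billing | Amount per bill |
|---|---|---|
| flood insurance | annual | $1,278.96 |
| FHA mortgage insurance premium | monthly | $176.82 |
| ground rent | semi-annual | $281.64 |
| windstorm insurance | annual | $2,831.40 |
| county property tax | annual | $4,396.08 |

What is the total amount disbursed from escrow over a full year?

$11,191.56

Flood insurance — $1,278.96/yr
FHA mortgage insurance premium — $176.82 × 12 = $2,121.84/yr
Ground rent — $281.64 × 2 = $563.28/yr
Windstorm insurance — $2,831.40/yr
County property tax — $4,396.08/yr
Total per year = $11,191.56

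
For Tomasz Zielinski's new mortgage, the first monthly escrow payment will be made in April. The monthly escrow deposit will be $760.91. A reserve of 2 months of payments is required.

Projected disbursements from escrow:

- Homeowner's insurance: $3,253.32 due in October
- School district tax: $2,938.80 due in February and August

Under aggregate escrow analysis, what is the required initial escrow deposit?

Cushion = 2 × $760.91 = $1,521.82
Trial balance (start $0, +$760.91 each month, − disbursements):
  Apr: +$760.91 → $760.91
  May: +$760.91 → $1,521.82
  Jun: +$760.91 → $2,282.73
  Jul: +$760.91 → $3,043.64
  Aug: +$760.91 − $2,938.80 → $865.75
  Sep: +$760.91 → $1,626.66
  Oct: +$760.91 − $3,253.32 → -$865.75
  Nov: +$760.91 → -$104.84
  Dec: +$760.91 → $656.07
  Jan: +$760.91 → $1,416.98
  Feb: +$760.91 − $2,938.80 → -$760.91
  Mar: +$760.91 → $0.00
Lowest trial balance = -$865.75 (Oct)
Initial deposit = cushion − low point = $1,521.82 − (-$865.75) = $2,387.57

$2,387.57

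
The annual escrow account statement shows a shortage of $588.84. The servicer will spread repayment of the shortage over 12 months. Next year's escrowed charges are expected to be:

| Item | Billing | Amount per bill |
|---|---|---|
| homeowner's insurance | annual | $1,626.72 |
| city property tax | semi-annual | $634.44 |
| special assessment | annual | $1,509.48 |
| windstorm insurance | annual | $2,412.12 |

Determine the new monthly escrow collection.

$617.17

Homeowner's insurance — $1,626.72
City property tax — $634.44 × 2 = $1,268.88
Special assessment — $1,509.48
Windstorm insurance — $2,412.12
Total per year = $1,626.72 + $1,268.88 + $1,509.48 + $2,412.12 = $6,817.20
Base monthly escrow = $6,817.20 ÷ 12 = $568.10
Monthly shortage recovery: $588.84 ÷ 12 = $49.07
New monthly escrow = $568.10 + $49.07 = $617.17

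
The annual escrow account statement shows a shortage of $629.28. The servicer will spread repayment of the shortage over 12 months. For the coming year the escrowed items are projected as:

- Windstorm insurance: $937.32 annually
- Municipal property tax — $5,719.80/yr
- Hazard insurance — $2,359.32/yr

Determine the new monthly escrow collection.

$803.81

Windstorm insurance — $937.32 annually
Municipal property tax — $5,719.80 annually
Hazard insurance — $2,359.32 annually
Combined annual = $937.32 + $5,719.80 + $2,359.32 = $9,016.44
Per month = $9,016.44 / 12 = $751.37
Shortage spread = $629.28 ÷ 12 = $52.44/mo
New monthly escrow = $751.37 + $52.44 = $803.81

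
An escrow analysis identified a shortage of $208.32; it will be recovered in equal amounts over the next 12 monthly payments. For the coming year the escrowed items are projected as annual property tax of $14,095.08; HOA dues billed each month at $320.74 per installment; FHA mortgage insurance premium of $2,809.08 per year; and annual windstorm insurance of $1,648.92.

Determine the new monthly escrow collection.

$1,884.19

Property tax: $14,095.08 per year
HOA dues: $320.74 × 12 = $3,848.88 per year
FHA mortgage insurance premium: $2,809.08 per year
Windstorm insurance: $1,648.92 per year
Total per year = $22,401.96
Monthly = $22,401.96 ÷ 12 = $1,866.83
Shortage spread = $208.32 ÷ 12 = $17.36/mo
Adjusted monthly = $1,866.83 + $17.36 = $1,884.19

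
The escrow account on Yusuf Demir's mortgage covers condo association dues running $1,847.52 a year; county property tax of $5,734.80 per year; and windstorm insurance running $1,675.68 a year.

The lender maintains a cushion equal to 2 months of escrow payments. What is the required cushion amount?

Condo association dues = $1,847.52
County property tax = $5,734.80
Windstorm insurance = $1,675.68
Combined annual = $9,258.00
Per month = $9,258.00 ÷ 12 = $771.50
Required cushion = 2 × $771.50 = $1,543.00

$1,543.00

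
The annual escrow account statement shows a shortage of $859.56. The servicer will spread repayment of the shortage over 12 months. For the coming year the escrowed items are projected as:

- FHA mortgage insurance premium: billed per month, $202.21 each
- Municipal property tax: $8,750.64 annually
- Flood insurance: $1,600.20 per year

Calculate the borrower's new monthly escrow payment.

$1,136.41

FHA mortgage insurance premium — $202.21 × 12 = $2,426.52/yr
Municipal property tax — $8,750.64/yr
Flood insurance — $1,600.20/yr
Annual escrow total = $2,426.52 + $8,750.64 + $1,600.20 = $12,777.36
Monthly escrow = $12,777.36 ÷ 12 = $1,064.78
Monthly shortage recovery: $859.56 ÷ 12 = $71.63
Adjusted monthly = $1,064.78 + $71.63 = $1,136.41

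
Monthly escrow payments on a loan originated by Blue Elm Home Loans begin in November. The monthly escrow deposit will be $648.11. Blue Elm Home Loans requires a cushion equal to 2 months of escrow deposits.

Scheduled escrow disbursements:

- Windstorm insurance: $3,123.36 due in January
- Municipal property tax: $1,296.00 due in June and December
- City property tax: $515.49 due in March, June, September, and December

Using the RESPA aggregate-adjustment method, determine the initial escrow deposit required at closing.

Cushion = 2 × $648.11 = $1,296.22
Trial balance (start $0, +$648.11 each month, − disbursements):
  Nov: +$648.11 → $648.11
  Dec: +$648.11 − $1,811.49 → -$515.27
  Jan: +$648.11 − $3,123.36 → -$2,990.52
  Feb: +$648.11 → -$2,342.41
  Mar: +$648.11 − $515.49 → -$2,209.79
  Apr: +$648.11 → -$1,561.68
  May: +$648.11 → -$913.57
  Jun: +$648.11 − $1,811.49 → -$2,076.95
  Jul: +$648.11 → -$1,428.84
  Aug: +$648.11 → -$780.73
  Sep: +$648.11 − $515.49 → -$648.11
  Oct: +$648.11 → $0.00
Lowest trial balance = -$2,990.52 (Jan)
Initial deposit = cushion − low point = $1,296.22 − (-$2,990.52) = $4,286.74

$4,286.74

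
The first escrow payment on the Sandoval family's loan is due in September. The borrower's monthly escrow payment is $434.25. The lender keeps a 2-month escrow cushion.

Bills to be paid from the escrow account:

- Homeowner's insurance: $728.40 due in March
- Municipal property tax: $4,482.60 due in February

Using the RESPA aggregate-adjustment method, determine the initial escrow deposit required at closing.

$3,039.75

Cushion = 2 × $434.25 = $868.50
Trial balance (start $0, +$434.25 each month, − disbursements):
  Sep: +$434.25 → $434.25
  Oct: +$434.25 → $868.50
  Nov: +$434.25 → $1,302.75
  Dec: +$434.25 → $1,737.00
  Jan: +$434.25 → $2,171.25
  Feb: +$434.25 − $4,482.60 → -$1,877.10
  Mar: +$434.25 − $728.40 → -$2,171.25
  Apr: +$434.25 → -$1,737.00
  May: +$434.25 → -$1,302.75
  Jun: +$434.25 → -$868.50
  Jul: +$434.25 → -$434.25
  Aug: +$434.25 → $0.00
Lowest trial balance = -$2,171.25 (Mar)
Initial deposit = cushion − low point = $868.50 − (-$2,171.25) = $3,039.75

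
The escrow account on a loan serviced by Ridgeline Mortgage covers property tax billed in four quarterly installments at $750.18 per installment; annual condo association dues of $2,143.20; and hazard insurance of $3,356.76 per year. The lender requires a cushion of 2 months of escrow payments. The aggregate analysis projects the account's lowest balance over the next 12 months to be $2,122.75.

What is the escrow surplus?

Property tax = $750.18 × 4 = $3,000.72/yr
Condo association dues = $2,143.20/yr
Hazard insurance = $3,356.76/yr
Total annual escrow = $8,500.68
Per month = $8,500.68 / 12 = $708.39
Required reserve = 2 × $708.39 = $1,416.78
Surplus = $2,122.75 − $1,416.78 = $705.97

$705.97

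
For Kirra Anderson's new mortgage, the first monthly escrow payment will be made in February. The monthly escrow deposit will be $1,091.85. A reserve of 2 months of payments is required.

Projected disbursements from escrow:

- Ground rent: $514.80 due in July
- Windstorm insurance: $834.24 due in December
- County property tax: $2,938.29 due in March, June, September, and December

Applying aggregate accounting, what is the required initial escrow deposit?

$3,275.55

Cushion = 2 × $1,091.85 = $2,183.70
Trial balance (start $0, +$1,091.85 each month, − disbursements):
  Feb: +$1,091.85 → $1,091.85
  Mar: +$1,091.85 − $2,938.29 → -$754.59
  Apr: +$1,091.85 → $337.26
  May: +$1,091.85 → $1,429.11
  Jun: +$1,091.85 − $2,938.29 → -$417.33
  Jul: +$1,091.85 − $514.80 → $159.72
  Aug: +$1,091.85 → $1,251.57
  Sep: +$1,091.85 − $2,938.29 → -$594.87
  Oct: +$1,091.85 → $496.98
  Nov: +$1,091.85 → $1,588.83
  Dec: +$1,091.85 − $3,772.53 → -$1,091.85
  Jan: +$1,091.85 → $0.00
Lowest trial balance = -$1,091.85 (Dec)
Initial deposit = cushion − low point = $2,183.70 − (-$1,091.85) = $3,275.55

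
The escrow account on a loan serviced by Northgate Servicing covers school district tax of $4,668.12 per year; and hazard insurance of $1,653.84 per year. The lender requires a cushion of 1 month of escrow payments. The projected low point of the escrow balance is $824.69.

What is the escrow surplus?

$297.86

School district tax: $4,668.12 annually
Hazard insurance: $1,653.84 annually
Total annual escrow = $4,668.12 + $1,653.84 = $6,321.96
Base monthly escrow = $6,321.96 / 12 = $526.83
Required reserve = 1 × $526.83 = $526.83
Excess over cushion: $824.69 − $526.83 = $297.86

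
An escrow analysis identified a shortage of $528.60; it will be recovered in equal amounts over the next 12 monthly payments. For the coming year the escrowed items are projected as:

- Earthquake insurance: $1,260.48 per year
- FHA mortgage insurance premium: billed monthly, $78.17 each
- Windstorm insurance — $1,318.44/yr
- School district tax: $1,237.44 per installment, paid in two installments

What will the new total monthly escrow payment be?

Earthquake insurance — $1,260.48/yr
FHA mortgage insurance premium — $78.17 × 12 = $938.04/yr
Windstorm insurance — $1,318.44/yr
School district tax — $1,237.44 × 2 = $2,474.88/yr
Combined annual = $5,991.84
Per month = $5,991.84 / 12 = $499.32
Shortage spread = $528.60 ÷ 12 = $44.05/mo
New monthly escrow = $499.32 + $44.05 = $543.37

$543.37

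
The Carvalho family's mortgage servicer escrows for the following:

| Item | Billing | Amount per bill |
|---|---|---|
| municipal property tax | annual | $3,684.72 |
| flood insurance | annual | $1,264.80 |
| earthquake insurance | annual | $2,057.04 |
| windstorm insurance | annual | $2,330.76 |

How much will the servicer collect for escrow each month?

$778.11

Municipal property tax: $3,684.72 annually
Flood insurance: $1,264.80 annually
Earthquake insurance: $2,057.04 annually
Windstorm insurance: $2,330.76 annually
Total per year = $3,684.72 + $1,264.80 + $2,057.04 + $2,330.76 = $9,337.32
Monthly = $9,337.32 ÷ 12 = $778.11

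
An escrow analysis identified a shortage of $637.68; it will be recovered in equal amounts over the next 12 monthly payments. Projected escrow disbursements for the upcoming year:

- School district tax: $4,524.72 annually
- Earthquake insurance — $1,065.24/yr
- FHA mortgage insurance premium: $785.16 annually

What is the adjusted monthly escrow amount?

School district tax: $4,524.72 per year
Earthquake insurance: $1,065.24 per year
FHA mortgage insurance premium: $785.16 per year
Yearly total = $4,524.72 + $1,065.24 + $785.16 = $6,375.12
Monthly = $6,375.12 ÷ 12 = $531.26
Shortage spread = $637.68 / 12 = $53.14/mo
New monthly escrow = $531.26 + $53.14 = $584.40

$584.40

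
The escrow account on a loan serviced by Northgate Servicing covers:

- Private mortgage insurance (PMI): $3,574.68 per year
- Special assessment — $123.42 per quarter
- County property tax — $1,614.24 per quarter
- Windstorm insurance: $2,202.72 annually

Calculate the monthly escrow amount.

$1,060.67

Private mortgage insurance (PMI) = $3,574.68 annually
Special assessment = $123.42 × 4 = $493.68 annually
County property tax = $1,614.24 × 4 = $6,456.96 annually
Windstorm insurance = $2,202.72 annually
Total per year = $3,574.68 + $493.68 + $6,456.96 + $2,202.72 = $12,728.04
Monthly escrow = $12,728.04 ÷ 12 = $1,060.67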